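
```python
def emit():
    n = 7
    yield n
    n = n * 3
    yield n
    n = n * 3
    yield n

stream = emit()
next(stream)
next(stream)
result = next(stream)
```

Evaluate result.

Step 1: Trace through generator execution:
  Yield 1: n starts at 7, yield 7
  Yield 2: n = 7 * 3 = 21, yield 21
  Yield 3: n = 21 * 3 = 63, yield 63
Step 2: First next() gets 7, second next() gets the second value, third next() yields 63.
Therefore result = 63.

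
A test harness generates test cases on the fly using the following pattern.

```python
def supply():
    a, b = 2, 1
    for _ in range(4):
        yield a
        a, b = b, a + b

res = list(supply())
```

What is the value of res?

Step 1: Fibonacci-like sequence starting with a=2, b=1:
  Iteration 1: yield a=2, then a,b = 1,3
  Iteration 2: yield a=1, then a,b = 3,4
  Iteration 3: yield a=3, then a,b = 4,7
  Iteration 4: yield a=4, then a,b = 7,11
Therefore res = [2, 1, 3, 4].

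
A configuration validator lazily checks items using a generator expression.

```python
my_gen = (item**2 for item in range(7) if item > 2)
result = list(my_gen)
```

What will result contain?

Step 1: For range(7), keep item > 2, then square:
  item=0: 0 <= 2, excluded
  item=1: 1 <= 2, excluded
  item=2: 2 <= 2, excluded
  item=3: 3 > 2, yield 3**2 = 9
  item=4: 4 > 2, yield 4**2 = 16
  item=5: 5 > 2, yield 5**2 = 25
  item=6: 6 > 2, yield 6**2 = 36
Therefore result = [9, 16, 25, 36].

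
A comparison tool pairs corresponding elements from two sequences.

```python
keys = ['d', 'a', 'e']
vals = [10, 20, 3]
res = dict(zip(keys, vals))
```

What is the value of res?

Step 1: zip pairs keys with values:
  'd' -> 10
  'a' -> 20
  'e' -> 3
Therefore res = {'d': 10, 'a': 20, 'e': 3}.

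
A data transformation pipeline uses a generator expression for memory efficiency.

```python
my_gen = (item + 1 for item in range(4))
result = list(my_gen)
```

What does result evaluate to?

Step 1: For each item in range(4), compute item+1:
  item=0: 0+1 = 1
  item=1: 1+1 = 2
  item=2: 2+1 = 3
  item=3: 3+1 = 4
Therefore result = [1, 2, 3, 4].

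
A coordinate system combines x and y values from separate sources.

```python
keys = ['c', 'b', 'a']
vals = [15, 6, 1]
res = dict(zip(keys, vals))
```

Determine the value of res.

Step 1: zip pairs keys with values:
  'c' -> 15
  'b' -> 6
  'a' -> 1
Therefore res = {'c': 15, 'b': 6, 'a': 1}.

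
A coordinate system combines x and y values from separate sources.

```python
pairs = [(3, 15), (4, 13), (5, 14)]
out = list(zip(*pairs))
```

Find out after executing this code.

Step 1: zip(*pairs) transposes: unzips [(3, 15), (4, 13), (5, 14)] into separate sequences.
Step 2: First elements: (3, 4, 5), second elements: (15, 13, 14).
Therefore out = [(3, 4, 5), (15, 13, 14)].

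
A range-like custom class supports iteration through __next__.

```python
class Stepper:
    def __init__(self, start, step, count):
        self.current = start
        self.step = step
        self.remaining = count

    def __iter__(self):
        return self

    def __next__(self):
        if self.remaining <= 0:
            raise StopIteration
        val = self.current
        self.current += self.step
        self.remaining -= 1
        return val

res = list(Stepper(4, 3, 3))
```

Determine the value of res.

Step 1: Stepper starts at 4, increments by 3, for 3 steps:
  Yield 4, then current += 3
  Yield 7, then current += 3
  Yield 10, then current += 3
Therefore res = [4, 7, 10].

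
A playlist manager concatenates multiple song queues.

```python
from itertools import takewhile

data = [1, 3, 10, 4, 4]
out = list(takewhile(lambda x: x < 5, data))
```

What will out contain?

Step 1: takewhile stops at first element >= 5:
  1 < 5: take
  3 < 5: take
  10 >= 5: stop
Therefore out = [1, 3].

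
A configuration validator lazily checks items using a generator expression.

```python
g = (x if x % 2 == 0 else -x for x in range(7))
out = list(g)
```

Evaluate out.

Step 1: For each x in range(7), yield x if even, else -x:
  x=0: even, yield 0
  x=1: odd, yield -1
  x=2: even, yield 2
  x=3: odd, yield -3
  x=4: even, yield 4
  x=5: odd, yield -5
  x=6: even, yield 6
Therefore out = [0, -1, 2, -3, 4, -5, 6].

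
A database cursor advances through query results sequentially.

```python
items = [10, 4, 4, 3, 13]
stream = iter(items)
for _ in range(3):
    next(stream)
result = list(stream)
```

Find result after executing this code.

Step 1: Create iterator over [10, 4, 4, 3, 13].
Step 2: Advance 3 positions (consuming [10, 4, 4]).
Step 3: list() collects remaining elements: [3, 13].
Therefore result = [3, 13].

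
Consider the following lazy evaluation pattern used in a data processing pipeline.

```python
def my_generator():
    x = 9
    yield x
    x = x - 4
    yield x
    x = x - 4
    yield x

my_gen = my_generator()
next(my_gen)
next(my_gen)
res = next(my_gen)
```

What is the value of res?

Step 1: Trace through generator execution:
  Yield 1: x starts at 9, yield 9
  Yield 2: x = 9 - 4 = 5, yield 5
  Yield 3: x = 5 - 4 = 1, yield 1
Step 2: First next() gets 9, second next() gets the second value, third next() yields 1.
Therefore res = 1.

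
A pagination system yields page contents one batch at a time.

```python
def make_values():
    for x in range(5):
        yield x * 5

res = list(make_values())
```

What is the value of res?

Step 1: For each x in range(5), yield x * 5:
  x=0: yield 0 * 5 = 0
  x=1: yield 1 * 5 = 5
  x=2: yield 2 * 5 = 10
  x=3: yield 3 * 5 = 15
  x=4: yield 4 * 5 = 20
Therefore res = [0, 5, 10, 15, 20].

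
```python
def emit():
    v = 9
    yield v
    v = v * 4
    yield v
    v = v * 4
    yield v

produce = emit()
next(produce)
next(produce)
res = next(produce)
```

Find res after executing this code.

Step 1: Trace through generator execution:
  Yield 1: v starts at 9, yield 9
  Yield 2: v = 9 * 4 = 36, yield 36
  Yield 3: v = 36 * 4 = 144, yield 144
Step 2: First next() gets 9, second next() gets the second value, third next() yields 144.
Therefore res = 144.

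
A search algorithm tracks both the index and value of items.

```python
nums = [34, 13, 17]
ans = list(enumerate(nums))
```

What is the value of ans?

Step 1: enumerate pairs each element with its index:
  (0, 34)
  (1, 13)
  (2, 17)
Therefore ans = [(0, 34), (1, 13), (2, 17)].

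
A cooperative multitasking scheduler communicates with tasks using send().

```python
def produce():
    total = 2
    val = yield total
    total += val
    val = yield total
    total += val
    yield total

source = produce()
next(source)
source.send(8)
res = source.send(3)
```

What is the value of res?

Step 1: next() -> yield total=2.
Step 2: send(8) -> val=8, total = 2+8 = 10, yield 10.
Step 3: send(3) -> val=3, total = 10+3 = 13, yield 13.
Therefore res = 13.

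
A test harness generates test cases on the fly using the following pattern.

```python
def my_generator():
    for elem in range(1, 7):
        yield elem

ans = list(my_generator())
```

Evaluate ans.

Step 1: The generator yields each value from range(1, 7).
Step 2: list() consumes all yields: [1, 2, 3, 4, 5, 6].
Therefore ans = [1, 2, 3, 4, 5, 6].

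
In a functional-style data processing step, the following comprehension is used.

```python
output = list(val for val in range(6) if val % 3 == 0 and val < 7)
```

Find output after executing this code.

Step 1: Filter range(6) where val % 3 == 0 and val < 7:
  val=0: both conditions met, included
  val=1: excluded (1 % 3 != 0)
  val=2: excluded (2 % 3 != 0)
  val=3: both conditions met, included
  val=4: excluded (4 % 3 != 0)
  val=5: excluded (5 % 3 != 0)
Therefore output = [0, 3].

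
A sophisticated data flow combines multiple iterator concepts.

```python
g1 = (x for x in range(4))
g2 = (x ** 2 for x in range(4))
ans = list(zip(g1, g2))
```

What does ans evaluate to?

Step 1: g1 produces [0, 1, 2, 3].
Step 2: g2 produces [0, 1, 4, 9].
Step 3: zip pairs them: [(0, 0), (1, 1), (2, 4), (3, 9)].
Therefore ans = [(0, 0), (1, 1), (2, 4), (3, 9)].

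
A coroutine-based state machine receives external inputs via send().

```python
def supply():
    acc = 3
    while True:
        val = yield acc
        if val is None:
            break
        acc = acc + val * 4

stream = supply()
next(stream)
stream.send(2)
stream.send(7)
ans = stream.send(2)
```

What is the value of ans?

Step 1: next() -> yield acc=3.
Step 2: send(2) -> val=2, acc = 3 + 2*4 = 11, yield 11.
Step 3: send(7) -> val=7, acc = 11 + 7*4 = 39, yield 39.
Step 4: send(2) -> val=2, acc = 39 + 2*4 = 47, yield 47.
Therefore ans = 47.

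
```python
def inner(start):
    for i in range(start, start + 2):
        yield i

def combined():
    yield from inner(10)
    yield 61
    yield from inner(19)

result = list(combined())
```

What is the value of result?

Step 1: combined() delegates to inner(10):
  yield 10
  yield 11
Step 2: yield 61
Step 3: Delegates to inner(19):
  yield 19
  yield 20
Therefore result = [10, 11, 61, 19, 20].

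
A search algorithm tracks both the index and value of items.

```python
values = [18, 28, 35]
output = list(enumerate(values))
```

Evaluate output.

Step 1: enumerate pairs each element with its index:
  (0, 18)
  (1, 28)
  (2, 35)
Therefore output = [(0, 18), (1, 28), (2, 35)].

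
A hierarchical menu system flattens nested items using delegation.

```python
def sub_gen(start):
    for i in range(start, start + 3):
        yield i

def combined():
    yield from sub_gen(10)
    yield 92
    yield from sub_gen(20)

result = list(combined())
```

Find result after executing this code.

Step 1: combined() delegates to sub_gen(10):
  yield 10
  yield 11
  yield 12
Step 2: yield 92
Step 3: Delegates to sub_gen(20):
  yield 20
  yield 21
  yield 22
Therefore result = [10, 11, 12, 92, 20, 21, 22].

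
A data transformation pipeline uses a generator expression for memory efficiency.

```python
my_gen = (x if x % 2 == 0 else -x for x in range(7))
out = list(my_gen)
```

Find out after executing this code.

Step 1: For each x in range(7), yield x if even, else -x:
  x=0: even, yield 0
  x=1: odd, yield -1
  x=2: even, yield 2
  x=3: odd, yield -3
  x=4: even, yield 4
  x=5: odd, yield -5
  x=6: even, yield 6
Therefore out = [0, -1, 2, -3, 4, -5, 6].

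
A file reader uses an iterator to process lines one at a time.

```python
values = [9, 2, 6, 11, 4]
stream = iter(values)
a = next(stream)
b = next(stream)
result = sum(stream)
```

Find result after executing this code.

Step 1: Create iterator over [9, 2, 6, 11, 4].
Step 2: a = next() = 9, b = next() = 2.
Step 3: sum() of remaining [6, 11, 4] = 21.
Therefore result = 21.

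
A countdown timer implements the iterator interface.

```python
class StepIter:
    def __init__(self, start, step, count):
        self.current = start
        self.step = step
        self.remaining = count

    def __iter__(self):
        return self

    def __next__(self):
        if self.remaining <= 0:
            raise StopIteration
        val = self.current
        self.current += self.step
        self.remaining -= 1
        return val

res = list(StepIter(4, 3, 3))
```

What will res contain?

Step 1: StepIter starts at 4, increments by 3, for 3 steps:
  Yield 4, then current += 3
  Yield 7, then current += 3
  Yield 10, then current += 3
Therefore res = [4, 7, 10].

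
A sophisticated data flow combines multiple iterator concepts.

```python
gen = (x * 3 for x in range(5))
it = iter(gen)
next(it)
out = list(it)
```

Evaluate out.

Step 1: Generator produces [0, 3, 6, 9, 12].
Step 2: next(it) consumes first element (0).
Step 3: list(it) collects remaining: [3, 6, 9, 12].
Therefore out = [3, 6, 9, 12].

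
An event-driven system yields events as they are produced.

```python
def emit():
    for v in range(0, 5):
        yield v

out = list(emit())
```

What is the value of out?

Step 1: The generator yields each value from range(0, 5).
Step 2: list() consumes all yields: [0, 1, 2, 3, 4].
Therefore out = [0, 1, 2, 3, 4].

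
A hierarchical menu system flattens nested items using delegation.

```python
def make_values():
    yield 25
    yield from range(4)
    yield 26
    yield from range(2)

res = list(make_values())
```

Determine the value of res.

Step 1: Trace yields in order:
  yield 25
  yield 0
  yield 1
  yield 2
  yield 3
  yield 26
  yield 0
  yield 1
Therefore res = [25, 0, 1, 2, 3, 26, 0, 1].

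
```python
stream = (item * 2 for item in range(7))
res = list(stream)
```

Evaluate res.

Step 1: For each item in range(7), compute item*2:
  item=0: 0*2 = 0
  item=1: 1*2 = 2
  item=2: 2*2 = 4
  item=3: 3*2 = 6
  item=4: 4*2 = 8
  item=5: 5*2 = 10
  item=6: 6*2 = 12
Therefore res = [0, 2, 4, 6, 8, 10, 12].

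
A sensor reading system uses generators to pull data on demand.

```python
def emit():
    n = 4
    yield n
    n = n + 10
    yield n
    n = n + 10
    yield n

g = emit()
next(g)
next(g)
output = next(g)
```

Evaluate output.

Step 1: Trace through generator execution:
  Yield 1: n starts at 4, yield 4
  Yield 2: n = 4 + 10 = 14, yield 14
  Yield 3: n = 14 + 10 = 24, yield 24
Step 2: First next() gets 4, second next() gets the second value, third next() yields 24.
Therefore output = 24.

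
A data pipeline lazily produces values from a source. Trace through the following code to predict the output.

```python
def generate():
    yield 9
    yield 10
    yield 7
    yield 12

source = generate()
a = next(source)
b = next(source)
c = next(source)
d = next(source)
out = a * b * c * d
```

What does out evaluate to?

Step 1: Create generator and consume all values:
  a = next(source) = 9
  b = next(source) = 10
  c = next(source) = 7
  d = next(source) = 12
Step 2: out = 9 * 10 * 7 * 12 = 7560.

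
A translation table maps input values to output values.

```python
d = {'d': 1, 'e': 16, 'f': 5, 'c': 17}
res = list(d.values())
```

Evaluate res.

Step 1: d.values() returns the dictionary values in insertion order.
Therefore res = [1, 16, 5, 17].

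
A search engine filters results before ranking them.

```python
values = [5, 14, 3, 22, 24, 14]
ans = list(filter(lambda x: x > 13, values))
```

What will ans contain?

Step 1: Filter elements > 13:
  5: removed
  14: kept
  3: removed
  22: kept
  24: kept
  14: kept
Therefore ans = [14, 22, 24, 14].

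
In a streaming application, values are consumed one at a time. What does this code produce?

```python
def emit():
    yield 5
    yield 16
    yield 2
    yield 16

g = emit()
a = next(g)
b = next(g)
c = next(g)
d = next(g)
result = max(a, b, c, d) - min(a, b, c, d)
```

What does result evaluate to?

Step 1: Create generator and consume all values:
  a = next(g) = 5
  b = next(g) = 16
  c = next(g) = 2
  d = next(g) = 16
Step 2: max = 16, min = 2, result = 16 - 2 = 14.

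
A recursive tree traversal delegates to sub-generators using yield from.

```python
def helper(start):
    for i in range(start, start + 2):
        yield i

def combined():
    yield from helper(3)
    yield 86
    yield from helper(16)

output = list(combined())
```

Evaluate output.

Step 1: combined() delegates to helper(3):
  yield 3
  yield 4
Step 2: yield 86
Step 3: Delegates to helper(16):
  yield 16
  yield 17
Therefore output = [3, 4, 86, 16, 17].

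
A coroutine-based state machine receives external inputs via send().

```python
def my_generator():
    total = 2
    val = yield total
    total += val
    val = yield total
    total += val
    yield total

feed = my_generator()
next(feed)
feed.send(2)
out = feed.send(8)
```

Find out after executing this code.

Step 1: next() -> yield total=2.
Step 2: send(2) -> val=2, total = 2+2 = 4, yield 4.
Step 3: send(8) -> val=8, total = 4+8 = 12, yield 12.
Therefore out = 12.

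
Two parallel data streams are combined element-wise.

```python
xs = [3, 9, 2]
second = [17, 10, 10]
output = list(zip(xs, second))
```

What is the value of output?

Step 1: zip pairs elements at same index:
  Index 0: (3, 17)
  Index 1: (9, 10)
  Index 2: (2, 10)
Therefore output = [(3, 17), (9, 10), (2, 10)].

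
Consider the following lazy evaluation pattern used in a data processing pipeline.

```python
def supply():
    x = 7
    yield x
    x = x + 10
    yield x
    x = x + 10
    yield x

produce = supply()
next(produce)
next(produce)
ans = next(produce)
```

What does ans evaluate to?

Step 1: Trace through generator execution:
  Yield 1: x starts at 7, yield 7
  Yield 2: x = 7 + 10 = 17, yield 17
  Yield 3: x = 17 + 10 = 27, yield 27
Step 2: First next() gets 7, second next() gets the second value, third next() yields 27.
Therefore ans = 27.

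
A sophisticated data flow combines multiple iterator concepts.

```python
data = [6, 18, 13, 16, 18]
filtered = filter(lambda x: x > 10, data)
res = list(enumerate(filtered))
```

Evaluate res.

Step 1: Filter [6, 18, 13, 16, 18] for > 10: [18, 13, 16, 18].
Step 2: enumerate re-indexes from 0: [(0, 18), (1, 13), (2, 16), (3, 18)].
Therefore res = [(0, 18), (1, 13), (2, 16), (3, 18)].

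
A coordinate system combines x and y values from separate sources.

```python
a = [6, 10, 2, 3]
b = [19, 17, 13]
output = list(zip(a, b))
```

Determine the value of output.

Step 1: zip stops at shortest (len(a)=4, len(b)=3):
  Index 0: (6, 19)
  Index 1: (10, 17)
  Index 2: (2, 13)
Step 2: Last element of a (3) has no pair, dropped.
Therefore output = [(6, 19), (10, 17), (2, 13)].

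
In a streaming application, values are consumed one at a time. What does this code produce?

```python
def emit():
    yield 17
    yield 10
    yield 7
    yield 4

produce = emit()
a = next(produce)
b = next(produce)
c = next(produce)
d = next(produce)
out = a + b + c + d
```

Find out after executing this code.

Step 1: Create generator and consume all values:
  a = next(produce) = 17
  b = next(produce) = 10
  c = next(produce) = 7
  d = next(produce) = 4
Step 2: out = 17 + 10 + 7 + 4 = 38.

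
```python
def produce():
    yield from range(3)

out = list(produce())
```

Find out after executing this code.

Step 1: yield from delegates to the iterable, yielding each element.
Step 2: Collected values: [0, 1, 2].
Therefore out = [0, 1, 2].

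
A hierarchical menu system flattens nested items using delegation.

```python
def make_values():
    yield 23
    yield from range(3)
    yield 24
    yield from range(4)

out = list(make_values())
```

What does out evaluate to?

Step 1: Trace yields in order:
  yield 23
  yield 0
  yield 1
  yield 2
  yield 24
  yield 0
  yield 1
  yield 2
  yield 3
Therefore out = [23, 0, 1, 2, 24, 0, 1, 2, 3].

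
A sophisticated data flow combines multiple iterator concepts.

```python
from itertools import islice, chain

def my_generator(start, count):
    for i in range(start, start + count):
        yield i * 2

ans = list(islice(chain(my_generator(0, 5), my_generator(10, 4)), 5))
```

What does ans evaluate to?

Step 1: my_generator(0, 5) yields [0, 2, 4, 6, 8].
Step 2: my_generator(10, 4) yields [20, 22, 24, 26].
Step 3: chain concatenates: [0, 2, 4, 6, 8, 20, 22, 24, 26].
Step 4: islice takes first 5: [0, 2, 4, 6, 8].
Therefore ans = [0, 2, 4, 6, 8].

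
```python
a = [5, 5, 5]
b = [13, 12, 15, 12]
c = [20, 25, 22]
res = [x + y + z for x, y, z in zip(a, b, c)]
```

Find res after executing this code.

Step 1: zip three lists (truncates to shortest, len=3):
  5 + 13 + 20 = 38
  5 + 12 + 25 = 42
  5 + 15 + 22 = 42
Therefore res = [38, 42, 42].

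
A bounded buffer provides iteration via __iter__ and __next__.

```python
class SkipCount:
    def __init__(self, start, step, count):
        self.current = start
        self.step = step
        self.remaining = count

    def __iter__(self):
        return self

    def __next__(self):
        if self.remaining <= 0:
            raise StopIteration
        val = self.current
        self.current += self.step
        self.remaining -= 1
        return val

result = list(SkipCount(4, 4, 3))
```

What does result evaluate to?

Step 1: SkipCount starts at 4, increments by 4, for 3 steps:
  Yield 4, then current += 4
  Yield 8, then current += 4
  Yield 12, then current += 4
Therefore result = [4, 8, 12].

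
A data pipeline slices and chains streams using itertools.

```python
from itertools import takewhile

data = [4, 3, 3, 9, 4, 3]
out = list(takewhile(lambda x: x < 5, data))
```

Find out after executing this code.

Step 1: takewhile stops at first element >= 5:
  4 < 5: take
  3 < 5: take
  3 < 5: take
  9 >= 5: stop
Therefore out = [4, 3, 3].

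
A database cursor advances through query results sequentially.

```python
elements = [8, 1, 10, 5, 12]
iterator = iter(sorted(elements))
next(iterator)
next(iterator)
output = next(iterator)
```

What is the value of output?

Step 1: sorted([8, 1, 10, 5, 12]) = [1, 5, 8, 10, 12].
Step 2: Create iterator and skip 2 elements.
Step 3: next() returns 8.
Therefore output = 8.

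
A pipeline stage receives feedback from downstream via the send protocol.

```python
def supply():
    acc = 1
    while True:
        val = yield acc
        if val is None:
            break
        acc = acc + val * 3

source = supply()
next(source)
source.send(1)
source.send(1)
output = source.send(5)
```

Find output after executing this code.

Step 1: next() -> yield acc=1.
Step 2: send(1) -> val=1, acc = 1 + 1*3 = 4, yield 4.
Step 3: send(1) -> val=1, acc = 4 + 1*3 = 7, yield 7.
Step 4: send(5) -> val=5, acc = 7 + 5*3 = 22, yield 22.
Therefore output = 22.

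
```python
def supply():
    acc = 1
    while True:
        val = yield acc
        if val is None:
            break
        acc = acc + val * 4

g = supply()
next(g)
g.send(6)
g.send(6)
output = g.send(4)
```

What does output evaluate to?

Step 1: next() -> yield acc=1.
Step 2: send(6) -> val=6, acc = 1 + 6*4 = 25, yield 25.
Step 3: send(6) -> val=6, acc = 25 + 6*4 = 49, yield 49.
Step 4: send(4) -> val=4, acc = 49 + 4*4 = 65, yield 65.
Therefore output = 65.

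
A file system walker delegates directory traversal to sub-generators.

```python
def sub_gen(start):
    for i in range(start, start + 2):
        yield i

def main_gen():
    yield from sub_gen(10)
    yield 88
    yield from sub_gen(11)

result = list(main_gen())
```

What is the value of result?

Step 1: main_gen() delegates to sub_gen(10):
  yield 10
  yield 11
Step 2: yield 88
Step 3: Delegates to sub_gen(11):
  yield 11
  yield 12
Therefore result = [10, 11, 88, 11, 12].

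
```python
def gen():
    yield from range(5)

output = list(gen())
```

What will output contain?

Step 1: yield from delegates to the iterable, yielding each element.
Step 2: Collected values: [0, 1, 2, 3, 4].
Therefore output = [0, 1, 2, 3, 4].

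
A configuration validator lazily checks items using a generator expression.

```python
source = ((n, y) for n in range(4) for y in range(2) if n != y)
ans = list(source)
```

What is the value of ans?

Step 1: Nested generator over range(4) x range(2) where n != y:
  (0, 0): excluded (n == y)
  (0, 1): included
  (1, 0): included
  (1, 1): excluded (n == y)
  (2, 0): included
  (2, 1): included
  (3, 0): included
  (3, 1): included
Therefore ans = [(0, 1), (1, 0), (2, 0), (2, 1), (3, 0), (3, 1)].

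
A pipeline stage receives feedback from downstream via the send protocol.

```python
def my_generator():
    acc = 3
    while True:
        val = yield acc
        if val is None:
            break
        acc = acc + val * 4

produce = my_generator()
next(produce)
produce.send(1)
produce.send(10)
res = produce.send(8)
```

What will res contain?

Step 1: next() -> yield acc=3.
Step 2: send(1) -> val=1, acc = 3 + 1*4 = 7, yield 7.
Step 3: send(10) -> val=10, acc = 7 + 10*4 = 47, yield 47.
Step 4: send(8) -> val=8, acc = 47 + 8*4 = 79, yield 79.
Therefore res = 79.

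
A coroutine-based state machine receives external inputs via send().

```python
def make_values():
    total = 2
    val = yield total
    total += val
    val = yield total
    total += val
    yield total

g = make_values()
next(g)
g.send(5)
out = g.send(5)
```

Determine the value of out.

Step 1: next() -> yield total=2.
Step 2: send(5) -> val=5, total = 2+5 = 7, yield 7.
Step 3: send(5) -> val=5, total = 7+5 = 12, yield 12.
Therefore out = 12.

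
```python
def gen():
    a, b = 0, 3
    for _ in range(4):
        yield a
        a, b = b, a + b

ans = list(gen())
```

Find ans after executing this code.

Step 1: Fibonacci-like sequence starting with a=0, b=3:
  Iteration 1: yield a=0, then a,b = 3,3
  Iteration 2: yield a=3, then a,b = 3,6
  Iteration 3: yield a=3, then a,b = 6,9
  Iteration 4: yield a=6, then a,b = 9,15
Therefore ans = [0, 3, 3, 6].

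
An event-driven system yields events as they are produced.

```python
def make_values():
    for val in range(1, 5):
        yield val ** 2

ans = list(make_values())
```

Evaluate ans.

Step 1: For each val in range(1, 5), yield val**2:
  val=1: yield 1**2 = 1
  val=2: yield 2**2 = 4
  val=3: yield 3**2 = 9
  val=4: yield 4**2 = 16
Therefore ans = [1, 4, 9, 16].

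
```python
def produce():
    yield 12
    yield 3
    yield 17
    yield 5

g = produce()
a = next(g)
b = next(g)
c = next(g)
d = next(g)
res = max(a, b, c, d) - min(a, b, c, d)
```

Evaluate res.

Step 1: Create generator and consume all values:
  a = next(g) = 12
  b = next(g) = 3
  c = next(g) = 17
  d = next(g) = 5
Step 2: max = 17, min = 3, res = 17 - 3 = 14.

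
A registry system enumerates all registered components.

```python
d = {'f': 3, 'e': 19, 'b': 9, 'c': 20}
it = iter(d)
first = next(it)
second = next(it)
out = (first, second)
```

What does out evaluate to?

Step 1: iter(d) iterates over keys: ['f', 'e', 'b', 'c'].
Step 2: first = next(it) = 'f', second = next(it) = 'e'.
Therefore out = ('f', 'e').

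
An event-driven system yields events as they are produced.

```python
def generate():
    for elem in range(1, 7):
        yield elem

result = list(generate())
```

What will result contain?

Step 1: The generator yields each value from range(1, 7).
Step 2: list() consumes all yields: [1, 2, 3, 4, 5, 6].
Therefore result = [1, 2, 3, 4, 5, 6].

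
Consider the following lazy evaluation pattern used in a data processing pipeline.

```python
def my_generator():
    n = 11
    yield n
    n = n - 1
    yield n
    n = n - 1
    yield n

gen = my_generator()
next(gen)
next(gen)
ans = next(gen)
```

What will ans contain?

Step 1: Trace through generator execution:
  Yield 1: n starts at 11, yield 11
  Yield 2: n = 11 - 1 = 10, yield 10
  Yield 3: n = 10 - 1 = 9, yield 9
Step 2: First next() gets 11, second next() gets the second value, third next() yields 9.
Therefore ans = 9.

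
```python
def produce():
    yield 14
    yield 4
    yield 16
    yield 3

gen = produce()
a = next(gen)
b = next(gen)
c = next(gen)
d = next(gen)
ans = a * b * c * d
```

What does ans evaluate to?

Step 1: Create generator and consume all values:
  a = next(gen) = 14
  b = next(gen) = 4
  c = next(gen) = 16
  d = next(gen) = 3
Step 2: ans = 14 * 4 * 16 * 3 = 2688.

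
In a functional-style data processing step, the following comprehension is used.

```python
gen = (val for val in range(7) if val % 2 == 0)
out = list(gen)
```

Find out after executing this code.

Step 1: Filter range(7) keeping only even values:
  val=0: even, included
  val=1: odd, excluded
  val=2: even, included
  val=3: odd, excluded
  val=4: even, included
  val=5: odd, excluded
  val=6: even, included
Therefore out = [0, 2, 4, 6].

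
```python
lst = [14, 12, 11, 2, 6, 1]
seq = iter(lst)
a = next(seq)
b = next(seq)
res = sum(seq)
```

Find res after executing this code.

Step 1: Create iterator over [14, 12, 11, 2, 6, 1].
Step 2: a = next() = 14, b = next() = 12.
Step 3: sum() of remaining [11, 2, 6, 1] = 20.
Therefore res = 20.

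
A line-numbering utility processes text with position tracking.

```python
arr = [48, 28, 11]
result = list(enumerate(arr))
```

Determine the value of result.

Step 1: enumerate pairs each element with its index:
  (0, 48)
  (1, 28)
  (2, 11)
Therefore result = [(0, 48), (1, 28), (2, 11)].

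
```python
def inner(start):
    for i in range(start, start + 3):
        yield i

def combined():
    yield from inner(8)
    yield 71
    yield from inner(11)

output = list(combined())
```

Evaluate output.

Step 1: combined() delegates to inner(8):
  yield 8
  yield 9
  yield 10
Step 2: yield 71
Step 3: Delegates to inner(11):
  yield 11
  yield 12
  yield 13
Therefore output = [8, 9, 10, 71, 11, 12, 13].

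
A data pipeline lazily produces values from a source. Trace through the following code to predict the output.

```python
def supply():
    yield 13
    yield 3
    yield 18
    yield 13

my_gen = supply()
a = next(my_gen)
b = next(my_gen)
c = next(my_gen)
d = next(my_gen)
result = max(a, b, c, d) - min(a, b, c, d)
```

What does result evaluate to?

Step 1: Create generator and consume all values:
  a = next(my_gen) = 13
  b = next(my_gen) = 3
  c = next(my_gen) = 18
  d = next(my_gen) = 13
Step 2: max = 18, min = 3, result = 18 - 3 = 15.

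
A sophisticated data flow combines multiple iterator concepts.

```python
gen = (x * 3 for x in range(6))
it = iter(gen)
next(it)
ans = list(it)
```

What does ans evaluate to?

Step 1: Generator produces [0, 3, 6, 9, 12, 15].
Step 2: next(it) consumes first element (0).
Step 3: list(it) collects remaining: [3, 6, 9, 12, 15].
Therefore ans = [3, 6, 9, 12, 15].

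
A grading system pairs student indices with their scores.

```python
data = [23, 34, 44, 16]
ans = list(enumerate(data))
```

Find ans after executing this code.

Step 1: enumerate pairs each element with its index:
  (0, 23)
  (1, 34)
  (2, 44)
  (3, 16)
Therefore ans = [(0, 23), (1, 34), (2, 44), (3, 16)].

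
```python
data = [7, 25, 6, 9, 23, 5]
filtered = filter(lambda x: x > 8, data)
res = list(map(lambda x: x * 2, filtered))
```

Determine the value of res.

Step 1: Filter data for elements > 8:
  7: removed
  25: kept
  6: removed
  9: kept
  23: kept
  5: removed
Step 2: Map x * 2 on filtered [25, 9, 23]:
  25 -> 50
  9 -> 18
  23 -> 46
Therefore res = [50, 18, 46].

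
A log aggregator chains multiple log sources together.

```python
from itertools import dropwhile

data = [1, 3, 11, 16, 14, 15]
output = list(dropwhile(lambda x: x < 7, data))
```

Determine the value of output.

Step 1: dropwhile drops elements while < 7:
  1 < 7: dropped
  3 < 7: dropped
  11: kept (dropping stopped)
Step 2: Remaining elements kept regardless of condition.
Therefore output = [11, 16, 14, 15].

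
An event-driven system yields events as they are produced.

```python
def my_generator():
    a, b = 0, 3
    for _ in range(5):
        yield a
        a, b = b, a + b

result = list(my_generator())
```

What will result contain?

Step 1: Fibonacci-like sequence starting with a=0, b=3:
  Iteration 1: yield a=0, then a,b = 3,3
  Iteration 2: yield a=3, then a,b = 3,6
  Iteration 3: yield a=3, then a,b = 6,9
  Iteration 4: yield a=6, then a,b = 9,15
  Iteration 5: yield a=9, then a,b = 15,24
Therefore result = [0, 3, 3, 6, 9].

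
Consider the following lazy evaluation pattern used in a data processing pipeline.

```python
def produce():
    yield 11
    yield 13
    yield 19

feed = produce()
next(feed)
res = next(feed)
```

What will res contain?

Step 1: produce() creates a generator.
Step 2: next(feed) yields 11 (consumed and discarded).
Step 3: next(feed) yields 13, assigned to res.
Therefore res = 13.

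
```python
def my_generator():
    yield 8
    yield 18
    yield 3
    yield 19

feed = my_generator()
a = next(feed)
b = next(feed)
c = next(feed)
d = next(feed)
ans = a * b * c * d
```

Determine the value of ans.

Step 1: Create generator and consume all values:
  a = next(feed) = 8
  b = next(feed) = 18
  c = next(feed) = 3
  d = next(feed) = 19
Step 2: ans = 8 * 18 * 3 * 19 = 8208.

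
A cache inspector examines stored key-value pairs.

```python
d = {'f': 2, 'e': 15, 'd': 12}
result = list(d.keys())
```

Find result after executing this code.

Step 1: d.keys() returns the dictionary keys in insertion order.
Therefore result = ['f', 'e', 'd'].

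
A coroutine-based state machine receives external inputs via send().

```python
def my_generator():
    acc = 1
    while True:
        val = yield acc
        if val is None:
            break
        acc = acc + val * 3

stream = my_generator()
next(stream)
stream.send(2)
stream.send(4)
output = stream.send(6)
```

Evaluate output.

Step 1: next() -> yield acc=1.
Step 2: send(2) -> val=2, acc = 1 + 2*3 = 7, yield 7.
Step 3: send(4) -> val=4, acc = 7 + 4*3 = 19, yield 19.
Step 4: send(6) -> val=6, acc = 19 + 6*3 = 37, yield 37.
Therefore output = 37.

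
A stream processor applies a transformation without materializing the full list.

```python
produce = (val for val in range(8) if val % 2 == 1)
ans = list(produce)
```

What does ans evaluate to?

Step 1: Filter range(8) keeping only odd values:
  val=0: even, excluded
  val=1: odd, included
  val=2: even, excluded
  val=3: odd, included
  val=4: even, excluded
  val=5: odd, included
  val=6: even, excluded
  val=7: odd, included
Therefore ans = [1, 3, 5, 7].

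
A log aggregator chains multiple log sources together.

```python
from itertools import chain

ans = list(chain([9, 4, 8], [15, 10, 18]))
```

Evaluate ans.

Step 1: chain() concatenates iterables: [9, 4, 8] + [15, 10, 18].
Therefore ans = [9, 4, 8, 15, 10, 18].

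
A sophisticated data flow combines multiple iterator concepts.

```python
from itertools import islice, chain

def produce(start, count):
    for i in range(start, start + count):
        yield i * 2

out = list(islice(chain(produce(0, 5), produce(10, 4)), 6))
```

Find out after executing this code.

Step 1: produce(0, 5) yields [0, 2, 4, 6, 8].
Step 2: produce(10, 4) yields [20, 22, 24, 26].
Step 3: chain concatenates: [0, 2, 4, 6, 8, 20, 22, 24, 26].
Step 4: islice takes first 6: [0, 2, 4, 6, 8, 20].
Therefore out = [0, 2, 4, 6, 8, 20].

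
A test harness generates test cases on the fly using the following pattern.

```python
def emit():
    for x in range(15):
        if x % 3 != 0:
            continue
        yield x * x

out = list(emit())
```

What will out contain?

Step 1: Only yield x**2 when x is divisible by 3:
  x=0: 0 % 3 == 0, yield 0**2 = 0
  x=3: 3 % 3 == 0, yield 3**2 = 9
  x=6: 6 % 3 == 0, yield 6**2 = 36
  x=9: 9 % 3 == 0, yield 9**2 = 81
  x=12: 12 % 3 == 0, yield 12**2 = 144
Therefore out = [0, 9, 36, 81, 144].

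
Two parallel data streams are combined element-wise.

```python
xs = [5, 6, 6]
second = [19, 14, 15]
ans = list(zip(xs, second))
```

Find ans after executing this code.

Step 1: zip pairs elements at same index:
  Index 0: (5, 19)
  Index 1: (6, 14)
  Index 2: (6, 15)
Therefore ans = [(5, 19), (6, 14), (6, 15)].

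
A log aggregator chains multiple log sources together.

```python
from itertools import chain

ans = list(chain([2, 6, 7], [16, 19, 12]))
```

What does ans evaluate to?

Step 1: chain() concatenates iterables: [2, 6, 7] + [16, 19, 12].
Therefore ans = [2, 6, 7, 16, 19, 12].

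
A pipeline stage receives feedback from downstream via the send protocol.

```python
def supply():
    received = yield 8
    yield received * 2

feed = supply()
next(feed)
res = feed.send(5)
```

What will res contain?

Step 1: next(feed) advances to first yield, producing 8.
Step 2: send(5) resumes, received = 5.
Step 3: yield received * 2 = 5 * 2 = 10.
Therefore res = 10.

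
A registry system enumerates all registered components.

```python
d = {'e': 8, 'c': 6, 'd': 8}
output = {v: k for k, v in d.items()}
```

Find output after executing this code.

Step 1: Invert dict (swap keys and values):
  'e': 8 -> 8: 'e'
  'c': 6 -> 6: 'c'
  'd': 8 -> 8: 'd'
Therefore output = {8: 'd', 6: 'c'}.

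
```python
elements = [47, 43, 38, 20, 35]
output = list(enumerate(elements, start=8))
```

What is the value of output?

Step 1: enumerate with start=8:
  (8, 47)
  (9, 43)
  (10, 38)
  (11, 20)
  (12, 35)
Therefore output = [(8, 47), (9, 43), (10, 38), (11, 20), (12, 35)].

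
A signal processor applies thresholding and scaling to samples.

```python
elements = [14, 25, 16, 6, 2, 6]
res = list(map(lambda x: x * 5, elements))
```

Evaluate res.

Step 1: Apply lambda x: x * 5 to each element:
  14 -> 70
  25 -> 125
  16 -> 80
  6 -> 30
  2 -> 10
  6 -> 30
Therefore res = [70, 125, 80, 30, 10, 30].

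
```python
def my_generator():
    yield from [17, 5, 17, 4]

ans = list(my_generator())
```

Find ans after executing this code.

Step 1: yield from delegates to the iterable, yielding each element.
Step 2: Collected values: [17, 5, 17, 4].
Therefore ans = [17, 5, 17, 4].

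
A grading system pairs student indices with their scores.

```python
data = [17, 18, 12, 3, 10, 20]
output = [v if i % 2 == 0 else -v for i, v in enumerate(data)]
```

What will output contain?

Step 1: For each (i, v), keep v if i is even, negate if odd:
  i=0 (even): keep 17
  i=1 (odd): negate to -18
  i=2 (even): keep 12
  i=3 (odd): negate to -3
  i=4 (even): keep 10
  i=5 (odd): negate to -20
Therefore output = [17, -18, 12, -3, 10, -20].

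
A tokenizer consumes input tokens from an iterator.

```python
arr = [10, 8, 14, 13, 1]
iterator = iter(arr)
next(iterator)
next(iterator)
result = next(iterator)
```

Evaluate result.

Step 1: Create iterator over [10, 8, 14, 13, 1].
Step 2: next() consumes 10.
Step 3: next() consumes 8.
Step 4: next() returns 14.
Therefore result = 14.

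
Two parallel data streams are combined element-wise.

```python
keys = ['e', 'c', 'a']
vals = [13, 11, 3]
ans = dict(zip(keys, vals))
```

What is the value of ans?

Step 1: zip pairs keys with values:
  'e' -> 13
  'c' -> 11
  'a' -> 3
Therefore ans = {'e': 13, 'c': 11, 'a': 3}.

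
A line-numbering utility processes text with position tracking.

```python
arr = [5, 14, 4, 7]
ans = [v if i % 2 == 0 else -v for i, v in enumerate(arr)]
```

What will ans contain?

Step 1: For each (i, v), keep v if i is even, negate if odd:
  i=0 (even): keep 5
  i=1 (odd): negate to -14
  i=2 (even): keep 4
  i=3 (odd): negate to -7
Therefore ans = [5, -14, 4, -7].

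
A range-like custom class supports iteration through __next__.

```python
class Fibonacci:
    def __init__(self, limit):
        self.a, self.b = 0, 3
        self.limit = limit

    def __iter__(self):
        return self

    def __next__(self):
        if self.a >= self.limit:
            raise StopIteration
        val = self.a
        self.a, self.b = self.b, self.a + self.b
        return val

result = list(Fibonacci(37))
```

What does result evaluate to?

Step 1: Fibonacci-like sequence (a=0, b=3) until >= 37:
  Yield 0, then a,b = 3,3
  Yield 3, then a,b = 3,6
  Yield 3, then a,b = 6,9
  Yield 6, then a,b = 9,15
  Yield 9, then a,b = 15,24
  Yield 15, then a,b = 24,39
  Yield 24, then a,b = 39,63
Step 2: 39 >= 37, stop.
Therefore result = [0, 3, 3, 6, 9, 15, 24].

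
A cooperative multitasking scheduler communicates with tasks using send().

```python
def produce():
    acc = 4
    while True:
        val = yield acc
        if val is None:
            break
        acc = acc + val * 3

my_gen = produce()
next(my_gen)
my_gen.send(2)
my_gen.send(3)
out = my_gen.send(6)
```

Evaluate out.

Step 1: next() -> yield acc=4.
Step 2: send(2) -> val=2, acc = 4 + 2*3 = 10, yield 10.
Step 3: send(3) -> val=3, acc = 10 + 3*3 = 19, yield 19.
Step 4: send(6) -> val=6, acc = 19 + 6*3 = 37, yield 37.
Therefore out = 37.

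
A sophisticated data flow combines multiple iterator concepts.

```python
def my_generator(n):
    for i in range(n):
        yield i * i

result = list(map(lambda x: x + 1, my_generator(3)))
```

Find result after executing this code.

Step 1: my_generator(3) yields squares: [0, 1, 4].
Step 2: map adds 1 to each: [1, 2, 5].
Therefore result = [1, 2, 5].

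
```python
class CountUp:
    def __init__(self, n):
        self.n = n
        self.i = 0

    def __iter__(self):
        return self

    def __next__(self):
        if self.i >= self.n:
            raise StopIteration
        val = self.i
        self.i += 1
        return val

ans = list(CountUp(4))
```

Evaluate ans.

Step 1: CountUp(4) creates an iterator counting 0 to 3.
Step 2: list() consumes all values: [0, 1, 2, 3].
Therefore ans = [0, 1, 2, 3].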